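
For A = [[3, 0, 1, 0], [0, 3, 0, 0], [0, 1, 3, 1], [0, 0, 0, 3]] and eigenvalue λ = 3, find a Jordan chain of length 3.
v_1 = [[-1, -2, 0, 3]]^T, v_2 = [[0, 0, 1, 0]]^T, v_3 = [[1, 0, 0, 0]]^T

We seek v_1 ∈ ker((A - 3I)^3) \ ker((A - 3I)^2), then set v_{i+1} = (A - 3I) v_i.

One such chain is v_1 = [[-1, -2, 0, 3]]^T, v_2 = [[0, 0, 1, 0]]^T, v_3 = [[1, 0, 0, 0]]^T. Check: (A - 3I) v_3 = [[0, 0, 0, 0]]^T = 0.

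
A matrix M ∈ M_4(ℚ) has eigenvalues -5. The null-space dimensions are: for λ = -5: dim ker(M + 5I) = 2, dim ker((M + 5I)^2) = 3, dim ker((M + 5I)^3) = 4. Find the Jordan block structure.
Jordan blocks: (-5, 3), (-5, 1)

λ = -5: successive nullity increments [2, 1, 1] count blocks of size ≥ k; block sizes are [3, 1].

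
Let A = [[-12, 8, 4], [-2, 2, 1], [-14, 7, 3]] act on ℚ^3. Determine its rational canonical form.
R = [[0, 0, 4], [1, 0, -11], [0, 1, -7]]

The invariant factors of A (the non-unit diagonal entries of the Smith normal form of xI - A over ℚ[x]) are (x + 4)(x^2 + 3x - 1), each dividing the next. The characteristic polynomial is their product, (x + 4)(x^2 + 3x - 1).

The rational canonical form is the block-diagonal matrix of companion matrices C(f_i):
R = [[0, 0, 4], [1, 0, -11], [0, 1, -7]].

Note the characteristic polynomial does not split into linear factors over ℚ, so A has no Jordan form over ℚ; the rational canonical form exists over any field.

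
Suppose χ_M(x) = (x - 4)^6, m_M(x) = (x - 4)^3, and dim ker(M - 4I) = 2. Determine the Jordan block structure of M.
Jordan blocks: (4, 3), (4, 3)

λ = 4: algebraic multiplicity 6 (exponent in χ_M), largest block size 3 (exponent in m_M), 2 blocks (geometric multiplicity). These force block sizes [3, 3].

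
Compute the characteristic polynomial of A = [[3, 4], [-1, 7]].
xI - A = [[x - 3, -4], [1, x - 7]].

Expanding det(xI - A) along the first row:
det(xI - A) = + (x - 3)·det([[x - 7]]) - (-4)·det([[1]]).

Evaluating gives χ_A(x) = x^2 - 10x + 25 = (x - 5)^2.

χ_A(x) = (x - 5)^2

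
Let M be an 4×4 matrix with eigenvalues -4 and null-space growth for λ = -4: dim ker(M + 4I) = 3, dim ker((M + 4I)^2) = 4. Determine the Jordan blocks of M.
Jordan blocks: (-4, 2), (-4, 1), (-4, 1)

λ = -4: successive nullity increments [3, 1] count blocks of size ≥ k; block sizes are [2, 1, 1].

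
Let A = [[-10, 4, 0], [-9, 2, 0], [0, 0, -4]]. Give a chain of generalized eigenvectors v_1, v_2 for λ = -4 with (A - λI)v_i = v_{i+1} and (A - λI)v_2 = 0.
We seek v_1 ∈ ker((A + 4I)^2) \ ker(A + 4I), then set v_{i+1} = (A + 4I) v_i.

One such chain is v_1 = [[1, 2, -1]]^T, v_2 = [[2, 3, 0]]^T. Check: (A + 4I) v_2 = [[0, 0, 0]]^T = 0.

v_1 = [[1, 2, -1]]^T, v_2 = [[2, 3, 0]]^T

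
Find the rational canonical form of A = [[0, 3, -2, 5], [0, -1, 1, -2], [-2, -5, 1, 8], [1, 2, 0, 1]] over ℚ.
R = [[0, 0, 0, 12], [1, 0, 0, -4], [0, 1, 0, 1], [0, 0, 1, 1]]

The invariant factors of A (the non-unit diagonal entries of the Smith normal form of xI - A over ℚ[x]) are (x - 2)(x + 2)(x^2 - x + 3), each dividing the next. The characteristic polynomial is their product, (x - 2)(x + 2)(x^2 - x + 3).

The rational canonical form is the block-diagonal matrix of companion matrices C(f_i):
R = [[0, 0, 0, 12], [1, 0, 0, -4], [0, 1, 0, 1], [0, 0, 1, 1]].

Note the characteristic polynomial does not split into linear factors over ℚ, so A has no Jordan form over ℚ; the rational canonical form exists over any field.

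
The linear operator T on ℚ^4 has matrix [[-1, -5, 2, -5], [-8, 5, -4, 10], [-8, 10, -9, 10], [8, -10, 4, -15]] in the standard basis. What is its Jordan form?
J = [[-5, 1, 0, 0], [0, -5, 0, 0], [0, 0, -5, 0], [0, 0, 0, -5]]

The characteristic polynomial is det(xI - A) = (x + 5)^4, so the eigenvalues are -5 (algebraic multiplicity 4).

For λ = -5: rank(A + 5I) = 1, rank((A + 5I)^2) = 0. The eigenspace has dimension 4 - 1 = 3, so there are 3 Jordan blocks; the rank sequence gives block sizes [2, 1, 1].

Assembling the blocks gives the Jordan form J above.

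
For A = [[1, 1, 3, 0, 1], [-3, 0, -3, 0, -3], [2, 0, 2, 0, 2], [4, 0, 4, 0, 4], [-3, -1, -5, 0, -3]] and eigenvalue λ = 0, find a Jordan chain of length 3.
We seek v_1 ∈ ker(A^3) \ ker(A^2), then set v_{i+1} = A v_i.

One such chain is v_1 = [[0, 0, 0, -1, 1]]^T, v_2 = [[1, -3, 2, 4, -3]]^T, v_3 = [[1, 0, 0, 0, -1]]^T. Check: A v_3 = [[0, 0, 0, 0, 0]]^T = 0.

v_1 = [[0, 0, 0, -1, 1]]^T, v_2 = [[1, -3, 2, 4, -3]]^T, v_3 = [[1, 0, 0, 0, -1]]^T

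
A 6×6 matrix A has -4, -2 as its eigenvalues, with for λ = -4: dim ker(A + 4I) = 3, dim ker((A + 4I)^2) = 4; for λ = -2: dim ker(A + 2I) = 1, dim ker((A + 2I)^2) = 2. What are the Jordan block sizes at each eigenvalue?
Jordan blocks: (-4, 2), (-4, 1), (-4, 1), (-2, 2)

λ = -4: successive nullity increments [3, 1] count blocks of size ≥ k; block sizes are [2, 1, 1].
λ = -2: successive nullity increments [1, 1] count blocks of size ≥ k; block sizes are [2].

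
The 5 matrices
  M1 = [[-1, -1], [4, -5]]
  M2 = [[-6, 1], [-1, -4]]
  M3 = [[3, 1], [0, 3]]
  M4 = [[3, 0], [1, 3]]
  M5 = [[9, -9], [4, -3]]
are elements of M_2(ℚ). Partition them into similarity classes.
Characteristic polynomials: χ_{M1} = (x + 3)^2, χ_{M2} = (x + 5)^2, χ_{M3} = (x - 3)^2, χ_{M4} = (x - 3)^2, χ_{M5} = (x - 3)^2.

{M1}: invariant factors (x + 3)^2.

{M2}: invariant factors (x + 5)^2.

{M3, M4, M5}: invariant factors (x - 3)^2.

Matrices are similar if and only if their invariant-factor lists agree; the partition into similarity classes is {M1}, {M2}, {M3, M4, M5}.

3 classes: {M1}, {M2}, {M3, M4, M5}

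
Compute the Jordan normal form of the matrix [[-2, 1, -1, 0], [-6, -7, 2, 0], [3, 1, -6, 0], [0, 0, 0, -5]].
The characteristic polynomial is det(xI - A) = (x + 5)^4, so the eigenvalues are -5 (algebraic multiplicity 4).

For λ = -5: rank(A + 5I) = 1, rank((A + 5I)^2) = 0. The eigenspace has dimension 4 - 1 = 3, so there are 3 Jordan blocks; the rank sequence gives block sizes [2, 1, 1].

Assembling the blocks gives the Jordan form J above.

J = [[-5, 1, 0, 0], [0, -5, 0, 0], [0, 0, -5, 0], [0, 0, 0, -5]]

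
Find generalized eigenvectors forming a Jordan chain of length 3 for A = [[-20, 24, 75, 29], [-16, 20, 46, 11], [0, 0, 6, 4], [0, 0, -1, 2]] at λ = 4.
We seek v_1 ∈ ker((A - 4I)^3) \ ker((A - 4I)^2), then set v_{i+1} = (A - 4I) v_i.

One such chain is v_1 = [[0, 2, -1, 1]]^T, v_2 = [[2, -3, 2, -1]]^T, v_3 = [[1, 1, 0, 0]]^T. Check: (A - 4I) v_3 = [[0, 0, 0, 0]]^T = 0.

v_1 = [[0, 2, -1, 1]]^T, v_2 = [[2, -3, 2, -1]]^T, v_3 = [[1, 1, 0, 0]]^T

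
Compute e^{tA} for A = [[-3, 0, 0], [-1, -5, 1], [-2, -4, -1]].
A has Jordan form J = [[-3, 1, 0], [0, -3, 0], [0, 0, -3]] with A = PJP^{-1}, so e^{tA} = P e^{tJ} P^{-1}.

For a Jordan block J_k(λ), e^{tJ_k(λ)} = e^{λt} · (I + tN + t^2 N^2/2! + ... + t^{k-1} N^{k-1}/(k-1)!) where N is the nilpotent superdiagonal part.

Assembling the blocks and conjugating back gives the entries of e^{tA} as shown above.

e^{tA} = [[e^{-3*t}, 0, 0], [-t*e^{-3*t}, (1 - 2*t)*e^{-3*t}, t*e^{-3*t}], [-2*t*e^{-3*t}, -4*t*e^{-3*t}, (2*t + 1)*e^{-3*t}]]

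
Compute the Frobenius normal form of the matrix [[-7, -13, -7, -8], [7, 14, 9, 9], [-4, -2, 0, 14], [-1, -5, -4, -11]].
The invariant factors of A (the non-unit diagonal entries of the Smith normal form of xI - A over ℚ[x]) are (x + 4)(x^3 - x - 5), each dividing the next. The characteristic polynomial is their product, (x + 4)(x^3 - x - 5).

The rational canonical form is the block-diagonal matrix of companion matrices C(f_i):
R = [[0, 0, 0, 20], [1, 0, 0, 9], [0, 1, 0, 1], [0, 0, 1, -4]].

Note the characteristic polynomial does not split into linear factors over ℚ, so A has no Jordan form over ℚ; the rational canonical form exists over any field.

R = [[0, 0, 0, 20], [1, 0, 0, 9], [0, 1, 0, 1], [0, 0, 1, -4]]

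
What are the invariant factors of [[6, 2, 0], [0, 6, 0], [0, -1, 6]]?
x - 6, (x - 6)^2

The Jordan structure of A has elementary divisors (x - 6)^2, (x - 6). Arranging the block sizes at each eigenvalue in decreasing order and taking row products gives the invariant factors.

Invariant factors (smallest first, each dividing the next): x - 6, (x - 6)^2.

Check: the last factor (x - 6)^2 is the minimal polynomial, and the product (x - 6)^3 is the characteristic polynomial.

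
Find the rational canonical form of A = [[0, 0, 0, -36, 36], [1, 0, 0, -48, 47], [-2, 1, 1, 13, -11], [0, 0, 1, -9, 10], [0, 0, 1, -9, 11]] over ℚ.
R = [[0, 0, 0, 0, 36], [1, 0, 0, 0, -24], [0, 1, 0, 0, -23], [0, 0, 1, 0, 9], [0, 0, 0, 1, 3]]

The invariant factors of A (the non-unit diagonal entries of the Smith normal form of xI - A over ℚ[x]) are (x - 3)^2(x - 1)(x + 2)^2, each dividing the next. The characteristic polynomial is their product, (x - 3)^2(x - 1)(x + 2)^2.

The rational canonical form is the block-diagonal matrix of companion matrices C(f_i):
R = [[0, 0, 0, 0, 36], [1, 0, 0, 0, -24], [0, 1, 0, 0, -23], [0, 0, 1, 0, 9], [0, 0, 0, 1, 3]].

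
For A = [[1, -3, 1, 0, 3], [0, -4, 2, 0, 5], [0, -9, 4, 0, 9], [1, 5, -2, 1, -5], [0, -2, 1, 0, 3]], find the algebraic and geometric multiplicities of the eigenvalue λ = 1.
The characteristic polynomial is (x - 1)^5, so the factor x - 1 appears with exponent 5: the algebraic multiplicity is 5.

rank(A - I) = 3, so the eigenspace has dimension 5 - 3 = 2: the geometric multiplicity is 2.

Since 2 < 5, A is not diagonalizable.

algebraic multiplicity 5, geometric multiplicity 2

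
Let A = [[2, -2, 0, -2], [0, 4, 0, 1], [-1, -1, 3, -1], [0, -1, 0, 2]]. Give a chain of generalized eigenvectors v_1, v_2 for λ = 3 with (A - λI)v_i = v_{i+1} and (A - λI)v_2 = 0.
v_1 = [[-2, 0, -2, 1]]^T, v_2 = [[0, 1, 1, -1]]^T

We seek v_1 ∈ ker((A - 3I)^2) \ ker(A - 3I), then set v_{i+1} = (A - 3I) v_i.

One such chain is v_1 = [[-2, 0, -2, 1]]^T, v_2 = [[0, 1, 1, -1]]^T. Check: (A - 3I) v_2 = [[0, 0, 0, 0]]^T = 0.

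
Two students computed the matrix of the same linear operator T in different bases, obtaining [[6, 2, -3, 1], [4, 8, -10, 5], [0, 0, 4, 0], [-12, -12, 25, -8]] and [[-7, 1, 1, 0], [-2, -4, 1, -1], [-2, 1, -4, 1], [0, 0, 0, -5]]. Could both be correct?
trace(A) = 10 but trace(B) = -20. The trace is a similarity invariant, so A and B are not similar.

No.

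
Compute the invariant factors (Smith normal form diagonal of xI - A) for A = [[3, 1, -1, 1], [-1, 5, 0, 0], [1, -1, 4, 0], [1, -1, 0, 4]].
The Jordan structure of A has elementary divisors (x - 4)^3, (x - 4). Arranging the block sizes at each eigenvalue in decreasing order and taking row products gives the invariant factors.

Invariant factors (smallest first, each dividing the next): x - 4, (x - 4)^3.

Check: the last factor (x - 4)^3 is the minimal polynomial, and the product (x - 4)^4 is the characteristic polynomial.

x - 4, (x - 4)^3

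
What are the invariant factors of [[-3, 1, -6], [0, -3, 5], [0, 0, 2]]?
The Jordan structure of A has elementary divisors (x + 3)^2, (x - 2). Arranging the block sizes at each eigenvalue in decreasing order and taking row products gives the invariant factors.

Invariant factors (smallest first, each dividing the next): (x - 2)(x + 3)^2.

Check: the last factor (x - 2)(x + 3)^2 is the minimal polynomial, and the product (x - 2)(x + 3)^2 is the characteristic polynomial.

(x - 2)(x + 3)^2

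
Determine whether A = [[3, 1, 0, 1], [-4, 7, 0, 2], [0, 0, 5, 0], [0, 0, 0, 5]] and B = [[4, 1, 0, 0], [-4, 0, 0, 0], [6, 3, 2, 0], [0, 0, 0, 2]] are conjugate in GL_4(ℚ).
trace(A) = 20 but trace(B) = 8. The trace is a similarity invariant, so A and B are not similar.

No.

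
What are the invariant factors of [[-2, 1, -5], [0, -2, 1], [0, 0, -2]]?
(x + 2)^3

The Jordan structure of A has elementary divisors (x + 2)^3. Arranging the block sizes at each eigenvalue in decreasing order and taking row products gives the invariant factors.

Invariant factors (smallest first, each dividing the next): (x + 2)^3.

Check: the last factor (x + 2)^3 is the minimal polynomial, and the product (x + 2)^3 is the characteristic polynomial.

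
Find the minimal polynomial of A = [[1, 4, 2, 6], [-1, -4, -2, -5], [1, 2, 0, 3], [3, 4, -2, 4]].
m_A(x) = x^2(x - 2)(x + 1)

The characteristic polynomial factors as x^2(x - 2)(x + 1). The minimal polynomial is ∏(x - λ)^{k_λ} where k_λ is the size of the largest Jordan block at λ.

For λ = -1: rank(A + I) = 3, and the largest Jordan block has size 1 (the smallest k with rank((A + I)^k) = rank((A + I)^(k+1))).
For λ = 0: rank(A) = 3, and the largest Jordan block has size 2 (the smallest k with rank(A^k) = rank(A^(k+1))).
For λ = 2: rank(A - 2I) = 3, and the largest Jordan block has size 1 (the smallest k with rank((A - 2I)^k) = rank((A - 2I)^(k+1))).

So m_A(x) = x^2(x - 2)(x + 1).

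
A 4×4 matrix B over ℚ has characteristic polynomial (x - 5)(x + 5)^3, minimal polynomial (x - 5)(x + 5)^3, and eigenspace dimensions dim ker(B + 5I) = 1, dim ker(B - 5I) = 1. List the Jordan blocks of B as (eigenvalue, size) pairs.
λ = -5: algebraic multiplicity 3 (exponent in χ_B), largest block size 3 (exponent in m_B), 1 block (geometric multiplicity). This forces block sizes [3].
λ = 5: algebraic multiplicity 1 (exponent in χ_B), largest block size 1 (exponent in m_B), 1 block (geometric multiplicity). This forces block sizes [1].

Jordan blocks: (-5, 3), (5, 1)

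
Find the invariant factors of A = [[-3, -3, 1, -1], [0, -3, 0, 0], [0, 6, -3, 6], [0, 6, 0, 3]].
x + 3, (x - 3)(x + 3)^2

The Jordan structure of A has elementary divisors (x + 3)^2, (x + 3), (x - 3). Arranging the block sizes at each eigenvalue in decreasing order and taking row products gives the invariant factors.

Invariant factors (smallest first, each dividing the next): x + 3, (x - 3)(x + 3)^2.

Check: the last factor (x - 3)(x + 3)^2 is the minimal polynomial, and the product (x - 3)(x + 3)^3 is the characteristic polynomial.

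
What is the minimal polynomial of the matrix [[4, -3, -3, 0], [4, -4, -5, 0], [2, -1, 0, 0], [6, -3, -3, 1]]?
m_A(x) = (x - 1)^2(x + 2)

The characteristic polynomial factors as (x - 1)^3(x + 2). The minimal polynomial is ∏(x - λ)^{k_λ} where k_λ is the size of the largest Jordan block at λ.

For λ = -2: rank(A + 2I) = 3, and the largest Jordan block has size 1 (the smallest k with rank((A + 2I)^k) = rank((A + 2I)^(k+1))).
For λ = 1: rank(A - I) = 2, and the largest Jordan block has size 2 (the smallest k with rank((A - I)^k) = rank((A - I)^(k+1))).

So m_A(x) = (x - 1)^2(x + 2).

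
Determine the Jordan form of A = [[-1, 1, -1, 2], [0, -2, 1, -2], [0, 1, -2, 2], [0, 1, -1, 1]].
J = [[-1, 1, 0, 0], [0, -1, 0, 0], [0, 0, -1, 0], [0, 0, 0, -1]]

The characteristic polynomial is det(xI - A) = (x + 1)^4, so the eigenvalues are -1 (algebraic multiplicity 4).

For λ = -1: rank(A + I) = 1, rank((A + I)^2) = 0. The eigenspace has dimension 4 - 1 = 3, so there are 3 Jordan blocks; the rank sequence gives block sizes [2, 1, 1].

Assembling the blocks gives the Jordan form J above.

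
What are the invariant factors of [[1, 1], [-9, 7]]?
(x - 4)^2

The Jordan structure of A has elementary divisors (x - 4)^2. Arranging the block sizes at each eigenvalue in decreasing order and taking row products gives the invariant factors.

Invariant factors (smallest first, each dividing the next): (x - 4)^2.

Check: the last factor (x - 4)^2 is the minimal polynomial, and the product (x - 4)^2 is the characteristic polynomial.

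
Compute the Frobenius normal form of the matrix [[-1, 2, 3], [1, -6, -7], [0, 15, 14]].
R = [[0, 0, -4], [1, 0, -11], [0, 1, 7]]

The invariant factors of A (the non-unit diagonal entries of the Smith normal form of xI - A over ℚ[x]) are (x - 4)(x^2 - 3x - 1), each dividing the next. The characteristic polynomial is their product, (x - 4)(x^2 - 3x - 1).

The rational canonical form is the block-diagonal matrix of companion matrices C(f_i):
R = [[0, 0, -4], [1, 0, -11], [0, 1, 7]].

Note the characteristic polynomial does not split into linear factors over ℚ, so A has no Jordan form over ℚ; the rational canonical form exists over any field.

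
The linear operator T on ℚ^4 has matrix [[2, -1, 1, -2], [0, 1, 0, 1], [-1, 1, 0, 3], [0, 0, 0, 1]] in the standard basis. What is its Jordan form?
The characteristic polynomial is det(xI - A) = (x - 1)^4, so the eigenvalues are 1 (algebraic multiplicity 4).

For λ = 1: rank(A - I) = 2, rank((A - I)^2) = 0. The eigenspace has dimension 4 - 2 = 2, so there are 2 Jordan blocks; the rank sequence gives block sizes [2, 2].

Assembling the blocks gives the Jordan form J above.

J = [[1, 1, 0, 0], [0, 1, 0, 0], [0, 0, 1, 1], [0, 0, 0, 1]]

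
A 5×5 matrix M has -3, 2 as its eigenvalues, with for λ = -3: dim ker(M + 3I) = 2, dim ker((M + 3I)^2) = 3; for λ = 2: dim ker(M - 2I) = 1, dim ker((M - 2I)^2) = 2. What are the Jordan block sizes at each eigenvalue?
λ = -3: successive nullity increments [2, 1] count blocks of size ≥ k; block sizes are [2, 1].
λ = 2: successive nullity increments [1, 1] count blocks of size ≥ k; block sizes are [2].

Jordan blocks: (-3, 2), (-3, 1), (2, 2)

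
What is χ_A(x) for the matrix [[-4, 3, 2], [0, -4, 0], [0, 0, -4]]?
xI - A = [[x + 4, -3, -2], [0, x + 4, 0], [0, 0, x + 4]].

Expanding det(xI - A) along the first row:
det(xI - A) = + (x + 4)·det([[x + 4, 0], [0, x + 4]]) - (-3)·det([[0, 0], [0, x + 4]]) + (-2)·det([[0, x + 4], [0, 0]]).

Evaluating gives χ_A(x) = x^3 + 12x^2 + 48x + 64 = (x + 4)^3.

χ_A(x) = (x + 4)^3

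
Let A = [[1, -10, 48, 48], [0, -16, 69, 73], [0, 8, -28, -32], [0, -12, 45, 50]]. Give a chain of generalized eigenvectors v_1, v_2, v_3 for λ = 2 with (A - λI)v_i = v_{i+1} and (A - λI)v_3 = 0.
We seek v_1 ∈ ker((A - 2I)^3) \ ker((A - 2I)^2), then set v_{i+1} = (A - 2I) v_i.

One such chain is v_1 = [[-2, 0, -1, 1]]^T, v_2 = [[2, 4, -2, 3]]^T, v_3 = [[6, 9, -4, 6]]^T. Check: (A - 2I) v_3 = [[0, 0, 0, 0]]^T = 0.

v_1 = [[-2, 0, -1, 1]]^T, v_2 = [[2, 4, -2, 3]]^T, v_3 = [[6, 9, -4, 6]]^T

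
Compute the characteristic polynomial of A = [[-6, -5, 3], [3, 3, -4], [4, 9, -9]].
χ_A(x) = (x + 4)^3

xI - A = [[x + 6, 5, -3], [-3, x - 3, 4], [-4, -9, x + 9]].

Expanding det(xI - A) along the first row:
det(xI - A) = + (x + 6)·det([[x - 3, 4], [-9, x + 9]]) - (5)·det([[-3, 4], [-4, x + 9]]) + (-3)·det([[-3, x - 3], [-4, -9]]).

Evaluating gives χ_A(x) = x^3 + 12x^2 + 48x + 64 = (x + 4)^3.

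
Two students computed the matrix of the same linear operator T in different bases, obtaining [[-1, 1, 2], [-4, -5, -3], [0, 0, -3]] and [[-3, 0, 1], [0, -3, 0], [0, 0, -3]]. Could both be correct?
No.

Both have characteristic polynomial (x + 3)^3, but the minimal polynomial of A is (x + 3)^3 while the minimal polynomial of B is (x + 3)^2. The minimal polynomial is a similarity invariant, so A and B are not similar.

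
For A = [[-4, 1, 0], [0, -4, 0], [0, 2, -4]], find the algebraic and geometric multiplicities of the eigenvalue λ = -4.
The characteristic polynomial is (x + 4)^3, so the factor x + 4 appears with exponent 3: the algebraic multiplicity is 3.

rank(A + 4I) = 1, so the eigenspace has dimension 3 - 1 = 2: the geometric multiplicity is 2.

Since 2 < 3, A is not diagonalizable.

algebraic multiplicity 3, geometric multiplicity 2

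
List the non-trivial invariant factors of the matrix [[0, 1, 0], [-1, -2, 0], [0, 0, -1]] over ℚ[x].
x + 1, (x + 1)^2

The Jordan structure of A has elementary divisors (x + 1)^2, (x + 1). Arranging the block sizes at each eigenvalue in decreasing order and taking row products gives the invariant factors.

Invariant factors (smallest first, each dividing the next): x + 1, (x + 1)^2.

Check: the last factor (x + 1)^2 is the minimal polynomial, and the product (x + 1)^3 is the characteristic polynomial.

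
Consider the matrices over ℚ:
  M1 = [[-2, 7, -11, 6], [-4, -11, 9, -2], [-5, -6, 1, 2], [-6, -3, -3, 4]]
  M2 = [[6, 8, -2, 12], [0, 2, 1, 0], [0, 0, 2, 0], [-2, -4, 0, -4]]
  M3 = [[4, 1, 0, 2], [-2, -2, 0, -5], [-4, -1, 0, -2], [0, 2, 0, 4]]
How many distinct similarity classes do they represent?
Characteristic polynomials: χ_{M1} = (x + 2)^4, χ_{M2} = x(x - 2)^3, χ_{M3} = x(x - 2)^3.

{M1}: invariant factors x + 2, (x + 2)^3.

{M2}: invariant factors x - 2, x(x - 2)^2.

{M3}: invariant factors x(x - 2)^3.

Matrices are similar if and only if their invariant-factor lists agree; the partition into similarity classes is {M1}, {M2}, {M3}.

3 classes: {M1}, {M2}, {M3}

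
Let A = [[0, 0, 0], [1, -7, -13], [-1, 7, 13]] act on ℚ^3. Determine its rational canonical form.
The invariant factors of A (the non-unit diagonal entries of the Smith normal form of xI - A over ℚ[x]) are x, x(x - 6), each dividing the next. The characteristic polynomial is their product, x^2(x - 6).

The rational canonical form is the block-diagonal matrix of companion matrices C(f_i):
R = [[0, 0, 0], [0, 0, 0], [0, 1, 6]].

R = [[0, 0, 0], [0, 0, 0], [0, 1, 6]]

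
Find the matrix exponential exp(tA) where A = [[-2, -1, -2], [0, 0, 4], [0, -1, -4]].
A has Jordan form J = [[-2, 1, 0], [0, -2, 0], [0, 0, -2]] with A = PJP^{-1}, so e^{tA} = P e^{tJ} P^{-1}.

For a Jordan block J_k(λ), e^{tJ_k(λ)} = e^{λt} · (I + tN + t^2 N^2/2! + ... + t^{k-1} N^{k-1}/(k-1)!) where N is the nilpotent superdiagonal part.

Assembling the blocks and conjugating back gives the entries of e^{tA} as shown above.

e^{tA} = [[e^{-2*t}, -t*e^{-2*t}, -2*t*e^{-2*t}], [0, (2*t + 1)*e^{-2*t}, 4*t*e^{-2*t}], [0, -t*e^{-2*t}, (1 - 2*t)*e^{-2*t}]]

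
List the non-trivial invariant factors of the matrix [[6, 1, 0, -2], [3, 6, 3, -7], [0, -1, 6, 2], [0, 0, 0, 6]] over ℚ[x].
The Jordan structure of A has elementary divisors (x - 6)^3, (x - 6). Arranging the block sizes at each eigenvalue in decreasing order and taking row products gives the invariant factors.

Invariant factors (smallest first, each dividing the next): x - 6, (x - 6)^3.

Check: the last factor (x - 6)^3 is the minimal polynomial, and the product (x - 6)^4 is the characteristic polynomial.

x - 6, (x - 6)^3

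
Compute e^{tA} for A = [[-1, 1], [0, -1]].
A has Jordan form J = [[-1, 1], [0, -1]] with A = PJP^{-1}, so e^{tA} = P e^{tJ} P^{-1}.

For a Jordan block J_k(λ), e^{tJ_k(λ)} = e^{λt} · (I + tN + t^2 N^2/2! + ... + t^{k-1} N^{k-1}/(k-1)!) where N is the nilpotent superdiagonal part.

Assembling the blocks and conjugating back gives the entries of e^{tA} as shown above.

e^{tA} = [[e^{-t}, t*e^{-t}], [0, e^{-t}]]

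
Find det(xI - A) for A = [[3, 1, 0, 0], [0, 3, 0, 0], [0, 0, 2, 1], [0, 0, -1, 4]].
xI - A = [[x - 3, -1, 0, 0], [0, x - 3, 0, 0], [0, 0, x - 2, -1], [0, 0, 1, x - 4]].

Expanding det(xI - A) along the first row:
det(xI - A) = + (x - 3)·det([[x - 3, 0, 0], [0, x - 2, -1], [0, 1, x - 4]]) - (-1)·det([[0, 0, 0], [0, x - 2, -1], [0, 1, x - 4]]) + (0)·det([[0, x - 3, 0], [0, 0, -1], [0, 0, x - 4]]) - (0)·det([[0, x - 3, 0], [0, 0, x - 2], [0, 0, 1]]).

Evaluating gives χ_A(x) = x^4 - 12x^3 + 54x^2 - 108x + 81 = (x - 3)^4.

χ_A(x) = (x - 3)^4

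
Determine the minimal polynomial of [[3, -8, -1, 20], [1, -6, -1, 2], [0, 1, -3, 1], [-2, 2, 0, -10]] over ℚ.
m_A(x) = (x + 4)^3

The characteristic polynomial factors as (x + 4)^4. The minimal polynomial is ∏(x - λ)^{k_λ} where k_λ is the size of the largest Jordan block at λ.

For λ = -4: rank(A + 4I) = 2, and the largest Jordan block has size 3 (the smallest k with rank((A + 4I)^k) = rank((A + 4I)^(k+1))).

So m_A(x) = (x + 4)^3.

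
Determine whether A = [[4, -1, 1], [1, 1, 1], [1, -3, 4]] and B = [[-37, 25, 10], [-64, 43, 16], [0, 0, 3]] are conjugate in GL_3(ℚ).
Both have characteristic polynomial (x - 3)^3, but the minimal polynomial of A is (x - 3)^3 while the minimal polynomial of B is (x - 3)^2. The minimal polynomial is a similarity invariant, so A and B are not similar.

No.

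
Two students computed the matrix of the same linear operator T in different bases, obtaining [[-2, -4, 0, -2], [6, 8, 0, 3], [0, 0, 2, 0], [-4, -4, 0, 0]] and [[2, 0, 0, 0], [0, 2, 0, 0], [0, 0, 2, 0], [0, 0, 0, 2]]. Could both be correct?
Both have characteristic polynomial (x - 2)^4, but the minimal polynomial of A is (x - 2)^2 while the minimal polynomial of B is x - 2. The minimal polynomial is a similarity invariant, so A and B are not similar.

No.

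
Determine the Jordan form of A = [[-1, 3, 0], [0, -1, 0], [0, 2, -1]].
The characteristic polynomial is det(xI - A) = (x + 1)^3, so the eigenvalues are -1 (algebraic multiplicity 3).

For λ = -1: rank(A + I) = 1, rank((A + I)^2) = 0. The eigenspace has dimension 3 - 1 = 2, so there are 2 Jordan blocks; the rank sequence gives block sizes [2, 1].

Assembling the blocks gives the Jordan form J above.

J = [[-1, 1, 0], [0, -1, 0], [0, 0, -1]]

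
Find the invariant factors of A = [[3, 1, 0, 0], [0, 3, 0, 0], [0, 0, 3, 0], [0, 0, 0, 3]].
The Jordan structure of A has elementary divisors (x - 3)^2, (x - 3), (x - 3). Arranging the block sizes at each eigenvalue in decreasing order and taking row products gives the invariant factors.

Invariant factors (smallest first, each dividing the next): x - 3, x - 3, (x - 3)^2.

Check: the last factor (x - 3)^2 is the minimal polynomial, and the product (x - 3)^4 is the characteristic polynomial.

x - 3, x - 3, (x - 3)^2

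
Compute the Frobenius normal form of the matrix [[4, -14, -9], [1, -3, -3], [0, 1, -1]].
R = [[0, 0, 1], [1, 0, -4], [0, 1, 0]]

The invariant factors of A (the non-unit diagonal entries of the Smith normal form of xI - A over ℚ[x]) are x^3 + 4x - 1, each dividing the next. The characteristic polynomial is their product, x^3 + 4x - 1.

The rational canonical form is the block-diagonal matrix of companion matrices C(f_i):
R = [[0, 0, 1], [1, 0, -4], [0, 1, 0]].

Note the characteristic polynomial does not split into linear factors over ℚ, so A has no Jordan form over ℚ; the rational canonical form exists over any field.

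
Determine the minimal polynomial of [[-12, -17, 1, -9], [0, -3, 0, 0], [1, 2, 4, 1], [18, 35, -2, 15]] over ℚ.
m_A(x) = (x - 5)^2(x + 3)^2

The characteristic polynomial factors as (x - 5)^2(x + 3)^2. The minimal polynomial is ∏(x - λ)^{k_λ} where k_λ is the size of the largest Jordan block at λ.

For λ = -3: rank(A + 3I) = 3, and the largest Jordan block has size 2 (the smallest k with rank((A + 3I)^k) = rank((A + 3I)^(k+1))).
For λ = 5: rank(A - 5I) = 3, and the largest Jordan block has size 2 (the smallest k with rank((A - 5I)^k) = rank((A - 5I)^(k+1))).

So m_A(x) = (x - 5)^2(x + 3)^2.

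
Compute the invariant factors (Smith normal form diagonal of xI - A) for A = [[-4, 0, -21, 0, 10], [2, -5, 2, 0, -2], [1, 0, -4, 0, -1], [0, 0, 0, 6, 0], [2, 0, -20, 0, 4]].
(x - 6)(x + 5), (x - 6)(x + 5)^2

The Jordan structure of A has elementary divisors (x + 5)^2, (x + 5), (x - 6), (x - 6). Arranging the block sizes at each eigenvalue in decreasing order and taking row products gives the invariant factors.

Invariant factors (smallest first, each dividing the next): (x - 6)(x + 5), (x - 6)(x + 5)^2.

Check: the last factor (x - 6)(x + 5)^2 is the minimal polynomial, and the product (x - 6)^2(x + 5)^3 is the characteristic polynomial.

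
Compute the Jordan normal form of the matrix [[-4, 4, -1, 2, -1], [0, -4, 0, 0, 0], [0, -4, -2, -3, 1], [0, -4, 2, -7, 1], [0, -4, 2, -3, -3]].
The characteristic polynomial is det(xI - A) = (x + 4)^5, so the eigenvalues are -4 (algebraic multiplicity 5).

For λ = -4: rank(A + 4I) = 2, rank((A + 4I)^2) = 0. The eigenspace has dimension 5 - 2 = 3, so there are 3 Jordan blocks; the rank sequence gives block sizes [2, 2, 1].

Assembling the blocks gives the Jordan form J above.

J = [[-4, 1, 0, 0, 0], [0, -4, 0, 0, 0], [0, 0, -4, 1, 0], [0, 0, 0, -4, 0], [0, 0, 0, 0, -4]]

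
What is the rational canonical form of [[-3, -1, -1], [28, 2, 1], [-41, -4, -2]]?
The invariant factors of A (the non-unit diagonal entries of the Smith normal form of xI - A over ℚ[x]) are (x - 3)(x + 1)(x + 5), each dividing the next. The characteristic polynomial is their product, (x - 3)(x + 1)(x + 5).

The rational canonical form is the block-diagonal matrix of companion matrices C(f_i):
R = [[0, 0, 15], [1, 0, 13], [0, 1, -3]].

R = [[0, 0, 15], [1, 0, 13], [0, 1, -3]]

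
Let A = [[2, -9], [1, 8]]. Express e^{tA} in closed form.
A has Jordan form J = [[5, 1], [0, 5]] with A = PJP^{-1}, so e^{tA} = P e^{tJ} P^{-1}.

For a Jordan block J_k(λ), e^{tJ_k(λ)} = e^{λt} · (I + tN + t^2 N^2/2! + ... + t^{k-1} N^{k-1}/(k-1)!) where N is the nilpotent superdiagonal part.

Assembling the blocks and conjugating back gives the entries of e^{tA} as shown above.

e^{tA} = [[(1 - 3*t)*e^{5*t}, -9*t*e^{5*t}], [t*e^{5*t}, (3*t + 1)*e^{5*t}]]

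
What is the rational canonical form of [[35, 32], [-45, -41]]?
The invariant factors of A (the non-unit diagonal entries of the Smith normal form of xI - A over ℚ[x]) are (x + 1)(x + 5), each dividing the next. The characteristic polynomial is their product, (x + 1)(x + 5).

The rational canonical form is the block-diagonal matrix of companion matrices C(f_i):
R = [[0, -5], [1, -6]].

R = [[0, -5], [1, -6]]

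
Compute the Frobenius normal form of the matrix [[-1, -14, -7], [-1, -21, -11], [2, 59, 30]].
The invariant factors of A (the non-unit diagonal entries of the Smith normal form of xI - A over ℚ[x]) are (x - 6)(x^2 - 2x - 2), each dividing the next. The characteristic polynomial is their product, (x - 6)(x^2 - 2x - 2).

The rational canonical form is the block-diagonal matrix of companion matrices C(f_i):
R = [[0, 0, -12], [1, 0, -10], [0, 1, 8]].

Note the characteristic polynomial does not split into linear factors over ℚ, so A has no Jordan form over ℚ; the rational canonical form exists over any field.

R = [[0, 0, -12], [1, 0, -10], [0, 1, 8]]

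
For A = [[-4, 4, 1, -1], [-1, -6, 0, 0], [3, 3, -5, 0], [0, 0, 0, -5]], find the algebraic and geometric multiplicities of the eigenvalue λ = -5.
algebraic multiplicity 4, geometric multiplicity 2

The characteristic polynomial is (x + 5)^4, so the factor x + 5 appears with exponent 4: the algebraic multiplicity is 4.

rank(A + 5I) = 2, so the eigenspace has dimension 4 - 2 = 2: the geometric multiplicity is 2.

Since 2 < 4, A is not diagonalizable.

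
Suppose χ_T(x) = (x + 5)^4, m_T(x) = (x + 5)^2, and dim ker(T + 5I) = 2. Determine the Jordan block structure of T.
λ = -5: algebraic multiplicity 4 (exponent in χ_T), largest block size 2 (exponent in m_T), 2 blocks (geometric multiplicity). These force block sizes [2, 2].

Jordan blocks: (-5, 2), (-5, 2)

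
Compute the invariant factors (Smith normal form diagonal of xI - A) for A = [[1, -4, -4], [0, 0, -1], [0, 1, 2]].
The Jordan structure of A has elementary divisors (x - 1)^2, (x - 1). Arranging the block sizes at each eigenvalue in decreasing order and taking row products gives the invariant factors.

Invariant factors (smallest first, each dividing the next): x - 1, (x - 1)^2.

Check: the last factor (x - 1)^2 is the minimal polynomial, and the product (x - 1)^3 is the characteristic polynomial.

x - 1, (x - 1)^2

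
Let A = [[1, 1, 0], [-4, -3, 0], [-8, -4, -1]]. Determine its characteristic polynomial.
xI - A = [[x - 1, -1, 0], [4, x + 3, 0], [8, 4, x + 1]].

Expanding det(xI - A) along the first row:
det(xI - A) = + (x - 1)·det([[x + 3, 0], [4, x + 1]]) - (-1)·det([[4, 0], [8, x + 1]]) + (0)·det([[4, x + 3], [8, 4]]).

Evaluating gives χ_A(x) = x^3 + 3x^2 + 3x + 1 = (x + 1)^3.

χ_A(x) = (x + 1)^3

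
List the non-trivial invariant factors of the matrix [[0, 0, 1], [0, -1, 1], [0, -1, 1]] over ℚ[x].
x^3

The Jordan structure of A has elementary divisors x^3. Arranging the block sizes at each eigenvalue in decreasing order and taking row products gives the invariant factors.

Invariant factors (smallest first, each dividing the next): x^3.

Check: the last factor x^3 is the minimal polynomial, and the product x^3 is the characteristic polynomial.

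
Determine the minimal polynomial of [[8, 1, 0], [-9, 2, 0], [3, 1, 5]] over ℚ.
The characteristic polynomial factors as (x - 5)^3. The minimal polynomial is ∏(x - λ)^{k_λ} where k_λ is the size of the largest Jordan block at λ.

For λ = 5: rank(A - 5I) = 1, and the largest Jordan block has size 2 (the smallest k with rank((A - 5I)^k) = rank((A - 5I)^(k+1))).

So m_A(x) = (x - 5)^2.

m_A(x) = (x - 5)^2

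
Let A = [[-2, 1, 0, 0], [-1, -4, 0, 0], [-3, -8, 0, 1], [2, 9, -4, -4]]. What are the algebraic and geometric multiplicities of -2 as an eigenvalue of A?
The characteristic polynomial is (x + 2)^2(x + 3)^2, so the factor x + 2 appears with exponent 2: the algebraic multiplicity is 2.

rank(A + 2I) = 3, so the eigenspace has dimension 4 - 3 = 1: the geometric multiplicity is 1.

Since 1 < 2, A is not diagonalizable.

algebraic multiplicity 2, geometric multiplicity 1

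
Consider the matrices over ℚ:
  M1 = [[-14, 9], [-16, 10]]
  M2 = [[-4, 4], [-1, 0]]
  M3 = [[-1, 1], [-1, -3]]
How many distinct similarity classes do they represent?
Characteristic polynomials: χ_{M1} = (x + 2)^2, χ_{M2} = (x + 2)^2, χ_{M3} = (x + 2)^2.

{M1, M2, M3}: invariant factors (x + 2)^2.

Matrices are similar if and only if their invariant-factor lists agree; the partition into similarity classes is {M1, M2, M3}.

1 class: {M1, M2, M3}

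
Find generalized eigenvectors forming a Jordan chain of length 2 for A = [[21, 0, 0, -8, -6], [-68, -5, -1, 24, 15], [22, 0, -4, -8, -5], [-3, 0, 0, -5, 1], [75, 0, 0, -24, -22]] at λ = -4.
v_1 = [[2, -6, 0, 1, 7]]^T, v_2 = [[0, -1, 1, 0, 0]]^T

We seek v_1 ∈ ker((A + 4I)^2) \ ker(A + 4I), then set v_{i+1} = (A + 4I) v_i.

One such chain is v_1 = [[2, -6, 0, 1, 7]]^T, v_2 = [[0, -1, 1, 0, 0]]^T. Check: (A + 4I) v_2 = [[0, 0, 0, 0, 0]]^T = 0.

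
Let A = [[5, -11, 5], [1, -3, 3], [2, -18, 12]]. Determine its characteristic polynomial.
χ_A(x) = (x - 6)(x - 4)^2

xI - A = [[x - 5, 11, -5], [-1, x + 3, -3], [-2, 18, x - 12]].

Expanding det(xI - A) along the first row:
det(xI - A) = + (x - 5)·det([[x + 3, -3], [18, x - 12]]) - (11)·det([[-1, -3], [-2, x - 12]]) + (-5)·det([[-1, x + 3], [-2, 18]]).

Evaluating gives χ_A(x) = x^3 - 14x^2 + 64x - 96 = (x - 6)(x - 4)^2.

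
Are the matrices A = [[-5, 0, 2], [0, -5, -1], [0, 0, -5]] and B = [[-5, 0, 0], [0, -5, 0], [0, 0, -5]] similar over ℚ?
Both have characteristic polynomial (x + 5)^3, but the minimal polynomial of A is (x + 5)^2 while the minimal polynomial of B is x + 5. The minimal polynomial is a similarity invariant, so A and B are not similar.

No.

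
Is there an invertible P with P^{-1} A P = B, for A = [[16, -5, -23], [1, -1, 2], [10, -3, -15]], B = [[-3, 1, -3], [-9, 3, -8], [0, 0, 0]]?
Yes.

Two matrices over a field are similar if and only if they have the same invariant factors.

Both A and B have characteristic polynomial x^3 and minimal polynomial x^3. Computing further, both have invariant factors x^3. Hence A and B are similar.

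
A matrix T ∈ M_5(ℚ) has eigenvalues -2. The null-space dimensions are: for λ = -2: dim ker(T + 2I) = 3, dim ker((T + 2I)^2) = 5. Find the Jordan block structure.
Jordan blocks: (-2, 2), (-2, 2), (-2, 1)

λ = -2: successive nullity increments [3, 2] count blocks of size ≥ k; block sizes are [2, 2, 1].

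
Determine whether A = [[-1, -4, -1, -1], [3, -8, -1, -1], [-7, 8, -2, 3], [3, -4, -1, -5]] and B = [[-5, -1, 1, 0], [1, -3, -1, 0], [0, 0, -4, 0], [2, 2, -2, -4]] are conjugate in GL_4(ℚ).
Both have characteristic polynomial (x + 4)^4, but the minimal polynomial of A is (x + 4)^3 while the minimal polynomial of B is (x + 4)^2. The minimal polynomial is a similarity invariant, so A and B are not similar.

No.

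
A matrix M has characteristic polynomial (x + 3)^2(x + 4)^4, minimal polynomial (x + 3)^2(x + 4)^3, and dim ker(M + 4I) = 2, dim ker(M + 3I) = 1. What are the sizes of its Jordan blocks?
λ = -4: algebraic multiplicity 4 (exponent in χ_M), largest block size 3 (exponent in m_M), 2 blocks (geometric multiplicity). These force block sizes [3, 1].
λ = -3: algebraic multiplicity 2 (exponent in χ_M), largest block size 2 (exponent in m_M), 1 block (geometric multiplicity). This forces block sizes [2].

Jordan blocks: (-4, 3), (-4, 1), (-3, 2)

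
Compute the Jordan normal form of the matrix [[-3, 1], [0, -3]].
The characteristic polynomial is det(xI - A) = (x + 3)^2, so the eigenvalues are -3 (algebraic multiplicity 2).

For λ = -3: rank(A + 3I) = 1, rank((A + 3I)^2) = 0. The eigenspace has dimension 2 - 1 = 1, so there is 1 Jordan block; the rank sequence gives block sizes [2].

Assembling the blocks gives the Jordan form J above.

J = [[-3, 1], [0, -3]]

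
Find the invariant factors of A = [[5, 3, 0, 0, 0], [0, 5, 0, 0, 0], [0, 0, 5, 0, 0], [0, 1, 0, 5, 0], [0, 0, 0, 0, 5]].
x - 5, x - 5, x - 5, (x - 5)^2

The Jordan structure of A has elementary divisors (x - 5)^2, (x - 5), (x - 5), (x - 5). Arranging the block sizes at each eigenvalue in decreasing order and taking row products gives the invariant factors.

Invariant factors (smallest first, each dividing the next): x - 5, x - 5, x - 5, (x - 5)^2.

Check: the last factor (x - 5)^2 is the minimal polynomial, and the product (x - 5)^5 is the characteristic polynomial.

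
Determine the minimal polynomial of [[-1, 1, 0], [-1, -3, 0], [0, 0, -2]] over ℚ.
The characteristic polynomial factors as (x + 2)^3. The minimal polynomial is ∏(x - λ)^{k_λ} where k_λ is the size of the largest Jordan block at λ.

For λ = -2: rank(A + 2I) = 1, and the largest Jordan block has size 2 (the smallest k with rank((A + 2I)^k) = rank((A + 2I)^(k+1))).

So m_A(x) = (x + 2)^2.

m_A(x) = (x + 2)^2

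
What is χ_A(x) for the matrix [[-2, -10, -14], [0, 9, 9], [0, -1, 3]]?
χ_A(x) = (x - 6)^2(x + 2)

xI - A = [[x + 2, 10, 14], [0, x - 9, -9], [0, 1, x - 3]].

Expanding det(xI - A) along the first row:
det(xI - A) = + (x + 2)·det([[x - 9, -9], [1, x - 3]]) - (10)·det([[0, -9], [0, x - 3]]) + (14)·det([[0, x - 9], [0, 1]]).

Evaluating gives χ_A(x) = x^3 - 10x^2 + 12x + 72 = (x - 6)^2(x + 2).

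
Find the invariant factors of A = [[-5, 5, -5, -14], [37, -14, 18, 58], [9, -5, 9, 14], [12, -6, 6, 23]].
The Jordan structure of A has elementary divisors (x + 1), (x - 4), (x - 5)^2. Arranging the block sizes at each eigenvalue in decreasing order and taking row products gives the invariant factors.

Invariant factors (smallest first, each dividing the next): (x - 5)^2(x - 4)(x + 1).

Check: the last factor (x - 5)^2(x - 4)(x + 1) is the minimal polynomial, and the product (x - 5)^2(x - 4)(x + 1) is the characteristic polynomial.

(x - 5)^2(x - 4)(x + 1)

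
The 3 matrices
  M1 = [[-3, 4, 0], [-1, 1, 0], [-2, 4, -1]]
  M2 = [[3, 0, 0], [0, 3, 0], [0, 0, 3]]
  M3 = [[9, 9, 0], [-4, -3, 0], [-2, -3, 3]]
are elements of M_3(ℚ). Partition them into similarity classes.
3 classes: {M1}, {M2}, {M3}

Characteristic polynomials: χ_{M1} = (x + 1)^3, χ_{M2} = (x - 3)^3, χ_{M3} = (x - 3)^3.

{M1}: invariant factors x + 1, (x + 1)^2.

{M2}: invariant factors x - 3, x - 3, x - 3.

{M3}: invariant factors x - 3, (x - 3)^2.

Matrices are similar if and only if their invariant-factor lists agree; the partition into similarity classes is {M1}, {M2}, {M3}.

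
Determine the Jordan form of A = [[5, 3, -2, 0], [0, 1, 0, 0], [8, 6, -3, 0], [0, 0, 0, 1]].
The characteristic polynomial is det(xI - A) = (x - 1)^4, so the eigenvalues are 1 (algebraic multiplicity 4).

For λ = 1: rank(A - I) = 1, rank((A - I)^2) = 0. The eigenspace has dimension 4 - 1 = 3, so there are 3 Jordan blocks; the rank sequence gives block sizes [2, 1, 1].

Assembling the blocks gives the Jordan form J above.

J = [[1, 1, 0, 0], [0, 1, 0, 0], [0, 0, 1, 0], [0, 0, 0, 1]]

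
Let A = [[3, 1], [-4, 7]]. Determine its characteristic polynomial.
χ_A(x) = (x - 5)^2

xI - A = [[x - 3, -1], [4, x - 7]].

Expanding det(xI - A) along the first row:
det(xI - A) = + (x - 3)·det([[x - 7]]) - (-1)·det([[4]]).

Evaluating gives χ_A(x) = x^2 - 10x + 25 = (x - 5)^2.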